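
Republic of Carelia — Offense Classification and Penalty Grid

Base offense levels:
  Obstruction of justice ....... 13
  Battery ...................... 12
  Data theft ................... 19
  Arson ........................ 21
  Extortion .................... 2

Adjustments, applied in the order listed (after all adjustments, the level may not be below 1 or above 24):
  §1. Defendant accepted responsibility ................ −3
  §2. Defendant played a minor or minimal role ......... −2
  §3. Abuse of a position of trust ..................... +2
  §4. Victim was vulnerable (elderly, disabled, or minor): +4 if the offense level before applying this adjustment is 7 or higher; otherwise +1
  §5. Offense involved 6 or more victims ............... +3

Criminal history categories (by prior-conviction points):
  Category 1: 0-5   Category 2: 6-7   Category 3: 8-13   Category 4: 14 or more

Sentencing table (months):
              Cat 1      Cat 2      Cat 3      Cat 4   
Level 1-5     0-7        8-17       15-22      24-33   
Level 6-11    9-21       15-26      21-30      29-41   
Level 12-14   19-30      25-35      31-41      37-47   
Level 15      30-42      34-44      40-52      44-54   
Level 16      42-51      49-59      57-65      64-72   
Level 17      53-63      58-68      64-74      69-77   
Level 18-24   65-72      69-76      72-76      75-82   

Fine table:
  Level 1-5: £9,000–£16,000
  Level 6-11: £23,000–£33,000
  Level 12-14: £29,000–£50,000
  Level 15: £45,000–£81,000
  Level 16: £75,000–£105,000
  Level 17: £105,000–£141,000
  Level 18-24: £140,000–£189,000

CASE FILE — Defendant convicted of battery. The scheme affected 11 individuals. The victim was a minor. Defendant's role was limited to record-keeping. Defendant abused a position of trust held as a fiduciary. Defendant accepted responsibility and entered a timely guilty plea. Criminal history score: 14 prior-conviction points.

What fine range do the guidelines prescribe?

Base offense level for battery: 12.
§1 applies: 12 − 3 = 9.
§2 applies: 9 − 2 = 7.
§3 applies: 7 + 2 = 9.
§4 applies (level before this adjustment is 9 ≥ 7, so +4): 9 + 4 = 13.
§5 applies: 13 + 3 = 16.
Final offense level: 16.
Level 16 falls in the 16 band.
Fine table: Level 16 → £75,000–£105,000.

£75,000–£105,000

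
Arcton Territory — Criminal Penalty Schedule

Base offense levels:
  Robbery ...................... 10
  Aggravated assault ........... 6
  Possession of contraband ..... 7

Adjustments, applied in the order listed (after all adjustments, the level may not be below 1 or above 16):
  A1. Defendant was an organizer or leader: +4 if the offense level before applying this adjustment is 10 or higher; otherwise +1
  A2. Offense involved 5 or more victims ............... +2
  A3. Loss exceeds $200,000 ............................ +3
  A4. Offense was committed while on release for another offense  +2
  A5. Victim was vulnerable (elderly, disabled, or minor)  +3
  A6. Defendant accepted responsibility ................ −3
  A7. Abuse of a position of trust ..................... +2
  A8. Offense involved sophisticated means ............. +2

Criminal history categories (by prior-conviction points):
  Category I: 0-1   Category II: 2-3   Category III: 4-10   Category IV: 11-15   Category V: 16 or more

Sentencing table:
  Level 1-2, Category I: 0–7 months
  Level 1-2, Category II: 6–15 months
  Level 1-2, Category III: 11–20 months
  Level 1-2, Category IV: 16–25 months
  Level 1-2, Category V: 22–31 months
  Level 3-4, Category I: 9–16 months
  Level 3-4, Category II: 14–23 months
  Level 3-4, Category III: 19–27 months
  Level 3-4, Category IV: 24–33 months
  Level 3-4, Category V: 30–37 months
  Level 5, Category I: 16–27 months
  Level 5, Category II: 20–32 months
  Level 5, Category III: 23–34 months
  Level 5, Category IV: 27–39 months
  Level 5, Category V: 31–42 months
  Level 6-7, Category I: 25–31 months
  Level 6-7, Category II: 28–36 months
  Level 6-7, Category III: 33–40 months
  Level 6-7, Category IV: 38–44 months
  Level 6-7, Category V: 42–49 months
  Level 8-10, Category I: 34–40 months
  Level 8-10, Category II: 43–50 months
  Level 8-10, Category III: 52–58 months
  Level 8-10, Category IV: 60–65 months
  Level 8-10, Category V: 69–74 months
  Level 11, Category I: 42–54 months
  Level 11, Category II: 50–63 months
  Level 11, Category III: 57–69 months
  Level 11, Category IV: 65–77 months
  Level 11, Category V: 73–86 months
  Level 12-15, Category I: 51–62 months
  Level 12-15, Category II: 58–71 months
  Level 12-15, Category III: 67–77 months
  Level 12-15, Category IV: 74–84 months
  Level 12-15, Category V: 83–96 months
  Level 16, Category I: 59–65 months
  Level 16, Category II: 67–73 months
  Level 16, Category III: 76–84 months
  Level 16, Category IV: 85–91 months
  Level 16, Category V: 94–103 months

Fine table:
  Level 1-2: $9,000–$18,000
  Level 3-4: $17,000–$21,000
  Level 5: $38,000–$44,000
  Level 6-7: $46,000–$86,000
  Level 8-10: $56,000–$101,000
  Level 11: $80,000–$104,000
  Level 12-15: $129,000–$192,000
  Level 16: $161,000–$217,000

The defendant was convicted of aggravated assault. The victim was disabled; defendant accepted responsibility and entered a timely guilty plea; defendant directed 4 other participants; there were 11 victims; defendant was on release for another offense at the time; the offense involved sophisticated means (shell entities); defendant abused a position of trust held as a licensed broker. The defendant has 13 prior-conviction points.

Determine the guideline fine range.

Base offense level for aggravated assault: 6.
A1 applies (level before this adjustment is 6 < 10, so +1): 6 + 1 = 7.
A2 applies: 7 + 2 = 9.
A3 does not apply.
A4 applies: 9 + 2 = 11.
A5 applies: 11 + 3 = 14.
A6 applies: 14 − 3 = 11.
A7 applies: 11 + 2 = 13.
A8 applies: 13 + 2 = 15.
Final offense level: 15.
Level 15 falls in the 12-15 band.
Fine table: Level 12-15 → $129,000–$192,000.

$129,000–$192,000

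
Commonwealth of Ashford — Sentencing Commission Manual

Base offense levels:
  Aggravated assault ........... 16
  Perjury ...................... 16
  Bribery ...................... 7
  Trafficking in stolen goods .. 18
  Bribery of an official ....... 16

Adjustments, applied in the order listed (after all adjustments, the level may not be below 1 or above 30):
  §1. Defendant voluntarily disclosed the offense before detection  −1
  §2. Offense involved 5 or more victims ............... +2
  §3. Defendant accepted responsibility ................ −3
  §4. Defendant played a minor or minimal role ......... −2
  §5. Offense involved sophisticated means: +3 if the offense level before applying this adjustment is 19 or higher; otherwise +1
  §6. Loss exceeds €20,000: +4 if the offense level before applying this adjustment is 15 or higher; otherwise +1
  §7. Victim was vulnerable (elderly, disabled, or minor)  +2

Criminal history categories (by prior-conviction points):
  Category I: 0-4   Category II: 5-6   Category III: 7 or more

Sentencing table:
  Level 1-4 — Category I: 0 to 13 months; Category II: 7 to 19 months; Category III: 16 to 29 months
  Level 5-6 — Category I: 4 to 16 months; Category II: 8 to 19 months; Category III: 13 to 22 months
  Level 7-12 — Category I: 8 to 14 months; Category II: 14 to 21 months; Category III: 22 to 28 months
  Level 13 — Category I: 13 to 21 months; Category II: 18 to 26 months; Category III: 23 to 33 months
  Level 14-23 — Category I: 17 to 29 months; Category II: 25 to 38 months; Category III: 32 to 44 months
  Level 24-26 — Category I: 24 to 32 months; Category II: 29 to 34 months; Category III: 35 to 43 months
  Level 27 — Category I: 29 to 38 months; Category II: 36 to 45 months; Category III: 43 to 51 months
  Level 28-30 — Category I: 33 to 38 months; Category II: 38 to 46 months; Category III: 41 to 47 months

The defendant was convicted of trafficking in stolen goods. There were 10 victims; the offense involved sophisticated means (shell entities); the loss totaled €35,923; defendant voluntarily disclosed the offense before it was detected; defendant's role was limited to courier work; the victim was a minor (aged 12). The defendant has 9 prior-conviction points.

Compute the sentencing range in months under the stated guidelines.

35-43 months

Base offense level for trafficking in stolen goods: 18.
§1 applies: 18 − 1 = 17.
§2 applies: 17 + 2 = 19.
§3 does not apply.
§4 applies: 19 − 2 = 17.
§5 applies (level before this adjustment is 17 < 19, so +1): 17 + 1 = 18.
§6 applies (level before this adjustment is 18 ≥ 15, so +4): 18 + 4 = 22.
§7 applies: 22 + 2 = 24.
Final offense level: 24.
Criminal history: 9 prior points → Category III (7+).
Level 24 falls in the 24-26 band.
Grid: Level 24-26 × Category III = 35-43 months.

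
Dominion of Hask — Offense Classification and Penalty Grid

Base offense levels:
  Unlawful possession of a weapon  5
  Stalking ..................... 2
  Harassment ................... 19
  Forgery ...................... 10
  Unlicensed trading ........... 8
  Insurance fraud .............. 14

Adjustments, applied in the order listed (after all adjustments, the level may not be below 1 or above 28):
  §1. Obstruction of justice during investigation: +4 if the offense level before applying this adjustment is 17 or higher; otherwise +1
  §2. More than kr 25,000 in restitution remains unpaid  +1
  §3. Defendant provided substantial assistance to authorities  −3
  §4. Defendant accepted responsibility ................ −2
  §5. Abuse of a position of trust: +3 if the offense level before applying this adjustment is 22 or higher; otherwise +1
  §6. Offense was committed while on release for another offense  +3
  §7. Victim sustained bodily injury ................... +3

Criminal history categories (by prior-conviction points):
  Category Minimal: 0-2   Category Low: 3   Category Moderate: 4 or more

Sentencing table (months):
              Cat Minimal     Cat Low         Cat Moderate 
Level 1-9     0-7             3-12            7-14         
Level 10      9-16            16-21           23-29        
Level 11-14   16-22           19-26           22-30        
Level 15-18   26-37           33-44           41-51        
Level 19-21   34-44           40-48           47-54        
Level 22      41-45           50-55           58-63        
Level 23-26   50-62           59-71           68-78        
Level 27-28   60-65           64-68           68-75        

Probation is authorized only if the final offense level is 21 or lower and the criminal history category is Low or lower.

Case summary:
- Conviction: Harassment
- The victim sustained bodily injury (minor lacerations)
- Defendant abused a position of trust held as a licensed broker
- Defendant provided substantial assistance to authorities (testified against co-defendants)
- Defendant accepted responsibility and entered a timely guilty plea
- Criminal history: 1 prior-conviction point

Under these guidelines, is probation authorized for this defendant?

Yes

Base offense level for harassment: 19.
§1 does not apply.
§3 applies: 19 − 3 = 16.
§4 applies: 16 − 2 = 14.
§5 applies (level before this adjustment is 14 < 22, so +1): 14 + 1 = 15.
§7 applies: 15 + 3 = 18.
Final offense level: 18.
Criminal history: 1 prior point → Category Minimal (0-2).
Level 18 falls in the 15-18 band.
Grid: Level 15-18 × Category Minimal = 26-37 months.
Probation check: level 18 ≤ 21 and category Minimal ≤ Low → eligible.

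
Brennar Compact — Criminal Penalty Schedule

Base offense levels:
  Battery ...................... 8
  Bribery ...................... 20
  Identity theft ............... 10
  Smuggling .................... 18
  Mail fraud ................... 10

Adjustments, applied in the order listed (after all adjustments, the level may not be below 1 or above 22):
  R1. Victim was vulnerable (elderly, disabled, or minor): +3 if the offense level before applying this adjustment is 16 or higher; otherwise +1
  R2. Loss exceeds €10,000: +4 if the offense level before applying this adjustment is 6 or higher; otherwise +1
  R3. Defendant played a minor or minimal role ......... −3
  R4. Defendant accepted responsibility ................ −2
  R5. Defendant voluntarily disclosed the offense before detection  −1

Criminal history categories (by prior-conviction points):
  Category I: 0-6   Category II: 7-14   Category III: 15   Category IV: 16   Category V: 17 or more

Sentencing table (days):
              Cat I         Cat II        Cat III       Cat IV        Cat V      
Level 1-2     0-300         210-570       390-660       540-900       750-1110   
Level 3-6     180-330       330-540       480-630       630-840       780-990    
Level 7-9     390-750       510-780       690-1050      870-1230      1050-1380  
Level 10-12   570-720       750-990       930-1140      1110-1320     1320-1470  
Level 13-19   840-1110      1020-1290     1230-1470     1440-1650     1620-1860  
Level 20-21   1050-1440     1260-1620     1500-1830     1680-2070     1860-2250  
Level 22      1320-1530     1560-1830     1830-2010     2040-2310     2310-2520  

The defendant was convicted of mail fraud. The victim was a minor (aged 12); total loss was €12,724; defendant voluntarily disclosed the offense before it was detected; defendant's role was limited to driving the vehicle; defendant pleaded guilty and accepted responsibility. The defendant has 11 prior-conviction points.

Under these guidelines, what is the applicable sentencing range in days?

510-780 days

Base offense level for mail fraud: 10.
R1 applies (level before this adjustment is 10 < 16, so +1): 10 + 1 = 11.
R2 applies (level before this adjustment is 11 ≥ 6, so +4): 11 + 4 = 15.
R3 applies: 15 − 3 = 12.
R4 applies: 12 − 2 = 10.
R5 applies: 10 − 1 = 9.
Final offense level: 9.
Criminal history: 11 prior points → Category II (7-14).
Level 9 falls in the 7-9 band.
Grid: Level 7-9 × Category II = 510-780 days.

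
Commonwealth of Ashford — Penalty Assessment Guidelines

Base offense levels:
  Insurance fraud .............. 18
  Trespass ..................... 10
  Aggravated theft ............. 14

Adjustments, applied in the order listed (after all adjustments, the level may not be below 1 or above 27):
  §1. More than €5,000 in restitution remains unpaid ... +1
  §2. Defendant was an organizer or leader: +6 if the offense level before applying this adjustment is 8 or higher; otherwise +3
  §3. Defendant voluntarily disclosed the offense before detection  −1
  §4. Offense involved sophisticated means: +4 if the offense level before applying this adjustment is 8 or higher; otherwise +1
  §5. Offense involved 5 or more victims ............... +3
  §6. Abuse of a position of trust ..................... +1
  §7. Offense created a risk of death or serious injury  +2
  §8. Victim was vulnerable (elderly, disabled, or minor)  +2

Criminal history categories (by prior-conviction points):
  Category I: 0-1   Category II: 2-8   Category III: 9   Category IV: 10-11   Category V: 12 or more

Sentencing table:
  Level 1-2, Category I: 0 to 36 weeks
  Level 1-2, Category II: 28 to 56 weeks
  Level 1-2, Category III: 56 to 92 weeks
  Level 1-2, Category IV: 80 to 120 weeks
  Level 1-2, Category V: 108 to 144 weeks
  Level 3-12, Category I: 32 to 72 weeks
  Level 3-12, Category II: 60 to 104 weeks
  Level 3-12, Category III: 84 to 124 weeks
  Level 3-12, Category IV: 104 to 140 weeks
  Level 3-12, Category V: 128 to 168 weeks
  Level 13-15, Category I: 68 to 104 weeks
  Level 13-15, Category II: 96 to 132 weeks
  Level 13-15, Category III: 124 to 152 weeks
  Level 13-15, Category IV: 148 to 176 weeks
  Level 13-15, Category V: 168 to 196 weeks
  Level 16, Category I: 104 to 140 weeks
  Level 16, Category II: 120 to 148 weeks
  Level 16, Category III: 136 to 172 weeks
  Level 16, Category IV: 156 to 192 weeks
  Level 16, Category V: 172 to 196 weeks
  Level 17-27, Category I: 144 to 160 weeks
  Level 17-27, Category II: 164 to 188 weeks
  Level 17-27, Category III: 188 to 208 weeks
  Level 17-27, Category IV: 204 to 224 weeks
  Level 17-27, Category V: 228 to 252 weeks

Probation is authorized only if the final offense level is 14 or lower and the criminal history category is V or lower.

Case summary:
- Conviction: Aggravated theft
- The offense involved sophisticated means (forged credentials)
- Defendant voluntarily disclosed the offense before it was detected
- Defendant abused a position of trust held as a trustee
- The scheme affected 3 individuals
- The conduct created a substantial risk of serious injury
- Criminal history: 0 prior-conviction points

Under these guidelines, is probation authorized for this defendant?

Base offense level for aggravated theft: 14.
§1 does not apply.
§3 applies: 14 − 1 = 13.
§4 applies (level before this adjustment is 13 ≥ 8, so +4): 13 + 4 = 17.
§6 applies: 17 + 1 = 18.
§7 applies: 18 + 2 = 20.
Final offense level: 20.
Criminal history: 0 prior points → Category I (0-1).
Level 20 falls in the 17-27 band.
Grid: Level 17-27 × Category I = 144-160 weeks.
Probation check: level 20 > 14 and category I ≤ V → not eligible.

No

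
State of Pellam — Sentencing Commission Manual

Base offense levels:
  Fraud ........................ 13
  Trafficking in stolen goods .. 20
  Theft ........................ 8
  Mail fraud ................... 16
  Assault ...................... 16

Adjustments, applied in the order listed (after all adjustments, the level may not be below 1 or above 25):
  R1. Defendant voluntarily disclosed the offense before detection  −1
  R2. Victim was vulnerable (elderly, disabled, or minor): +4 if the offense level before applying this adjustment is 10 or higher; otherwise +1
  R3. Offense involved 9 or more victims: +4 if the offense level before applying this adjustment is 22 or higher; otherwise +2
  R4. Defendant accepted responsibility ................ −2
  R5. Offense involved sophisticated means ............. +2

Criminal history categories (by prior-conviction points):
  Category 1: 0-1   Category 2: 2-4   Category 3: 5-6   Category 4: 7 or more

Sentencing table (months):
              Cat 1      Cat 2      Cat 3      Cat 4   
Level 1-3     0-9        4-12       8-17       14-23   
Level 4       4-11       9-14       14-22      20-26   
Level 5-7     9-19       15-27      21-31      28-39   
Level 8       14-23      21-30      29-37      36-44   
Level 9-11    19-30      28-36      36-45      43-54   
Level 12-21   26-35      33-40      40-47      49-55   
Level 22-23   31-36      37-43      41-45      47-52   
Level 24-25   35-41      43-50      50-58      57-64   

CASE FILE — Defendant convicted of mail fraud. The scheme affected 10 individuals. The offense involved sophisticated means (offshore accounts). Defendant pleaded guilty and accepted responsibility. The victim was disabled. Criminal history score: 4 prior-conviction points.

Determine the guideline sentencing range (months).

Base offense level for mail fraud: 16.
R2 applies (level before this adjustment is 16 ≥ 10, so +4): 16 + 4 = 20.
R3 applies (level before this adjustment is 20 < 22, so +2): 20 + 2 = 22.
R4 applies: 22 − 2 = 20.
R5 applies: 20 + 2 = 22.
Final offense level: 22.
Criminal history: 4 prior points → Category 2 (2-4).
Level 22 falls in the 22-23 band.
Grid: Level 22-23 × Category 2 = 37-43 months.

37-43 months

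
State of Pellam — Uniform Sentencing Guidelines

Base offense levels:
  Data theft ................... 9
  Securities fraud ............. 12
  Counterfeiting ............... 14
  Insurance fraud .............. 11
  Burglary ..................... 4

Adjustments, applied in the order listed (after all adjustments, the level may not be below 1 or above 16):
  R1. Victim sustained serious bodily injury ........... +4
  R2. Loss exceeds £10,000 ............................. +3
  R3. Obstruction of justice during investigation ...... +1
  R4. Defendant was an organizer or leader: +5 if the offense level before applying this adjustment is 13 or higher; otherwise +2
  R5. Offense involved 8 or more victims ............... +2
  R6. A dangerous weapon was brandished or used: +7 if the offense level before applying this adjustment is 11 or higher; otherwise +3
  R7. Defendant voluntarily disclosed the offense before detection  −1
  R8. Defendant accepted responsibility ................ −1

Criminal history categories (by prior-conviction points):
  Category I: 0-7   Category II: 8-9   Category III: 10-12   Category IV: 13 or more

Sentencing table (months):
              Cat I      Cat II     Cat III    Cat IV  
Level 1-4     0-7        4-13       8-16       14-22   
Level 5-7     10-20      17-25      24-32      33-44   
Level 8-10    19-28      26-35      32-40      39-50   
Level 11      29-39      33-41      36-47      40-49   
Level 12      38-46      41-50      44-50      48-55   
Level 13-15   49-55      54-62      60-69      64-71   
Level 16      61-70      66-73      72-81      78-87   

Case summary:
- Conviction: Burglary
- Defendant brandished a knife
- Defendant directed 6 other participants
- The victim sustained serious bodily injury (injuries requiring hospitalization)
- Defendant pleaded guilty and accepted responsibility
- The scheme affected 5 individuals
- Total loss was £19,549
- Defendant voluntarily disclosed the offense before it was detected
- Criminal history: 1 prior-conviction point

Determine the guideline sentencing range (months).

61-70 months

Base offense level for burglary: 4.
R1 applies: 4 + 4 = 8.
R2 applies: 8 + 3 = 11.
R4 applies (level before this adjustment is 11 < 13, so +2): 11 + 2 = 13.
R5 does not apply.
R6 applies (level before this adjustment is 13 ≥ 11, so +7): 13 + 7 = 20.
R7 applies: 20 − 1 = 19.
R8 applies: 19 − 1 = 18.
Level 18 exceeds the maximum of 16; capped at 16.
Final offense level: 16.
Criminal history: 1 prior point → Category I (0-7).
Level 16 falls in the 16 band.
Grid: Level 16 × Category I = 61-70 months.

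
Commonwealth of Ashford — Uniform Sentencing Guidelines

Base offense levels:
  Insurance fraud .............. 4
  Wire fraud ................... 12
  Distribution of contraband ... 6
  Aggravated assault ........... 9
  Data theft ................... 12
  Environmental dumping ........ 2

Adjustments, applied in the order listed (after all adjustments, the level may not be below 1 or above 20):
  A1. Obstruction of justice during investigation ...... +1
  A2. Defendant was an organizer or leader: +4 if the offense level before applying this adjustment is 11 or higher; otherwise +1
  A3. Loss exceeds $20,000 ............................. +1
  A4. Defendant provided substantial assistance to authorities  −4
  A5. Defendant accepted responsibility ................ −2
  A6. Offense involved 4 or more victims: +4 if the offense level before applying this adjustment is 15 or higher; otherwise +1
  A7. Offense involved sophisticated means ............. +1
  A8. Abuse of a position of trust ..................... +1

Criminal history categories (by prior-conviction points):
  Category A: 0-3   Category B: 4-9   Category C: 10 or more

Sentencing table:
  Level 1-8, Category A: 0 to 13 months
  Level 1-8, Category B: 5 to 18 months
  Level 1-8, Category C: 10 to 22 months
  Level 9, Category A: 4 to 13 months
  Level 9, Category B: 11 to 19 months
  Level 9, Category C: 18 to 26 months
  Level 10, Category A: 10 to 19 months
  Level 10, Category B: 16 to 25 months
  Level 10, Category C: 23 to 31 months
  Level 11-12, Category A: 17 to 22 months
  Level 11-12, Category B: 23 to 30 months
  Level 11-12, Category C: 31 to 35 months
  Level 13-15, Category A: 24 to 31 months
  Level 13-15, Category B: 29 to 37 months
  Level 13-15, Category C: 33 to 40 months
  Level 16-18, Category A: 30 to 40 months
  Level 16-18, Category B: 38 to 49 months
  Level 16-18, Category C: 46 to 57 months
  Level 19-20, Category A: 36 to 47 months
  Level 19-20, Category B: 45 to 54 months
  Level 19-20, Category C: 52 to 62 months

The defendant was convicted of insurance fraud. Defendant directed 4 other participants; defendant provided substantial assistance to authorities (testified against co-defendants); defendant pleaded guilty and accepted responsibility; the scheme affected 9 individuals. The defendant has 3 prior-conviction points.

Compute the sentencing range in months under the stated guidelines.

0-13 months

Base offense level for insurance fraud: 4.
A2 applies (level before this adjustment is 4 < 11, so +1): 4 + 1 = 5.
A4 applies: 5 − 4 = 1.
A5 applies: 1 − 2 = -1.
A6 applies (level before this adjustment is -1 < 15, so +1): -1 + 1 = 0.
A7 does not apply.
A8 does not apply.
Level 0 is below the minimum of 1; floored at 1.
Final offense level: 1.
Criminal history: 3 prior points → Category A (0-3).
Level 1 falls in the 1-8 band.
Grid: Level 1-8 × Category A = 0-13 months.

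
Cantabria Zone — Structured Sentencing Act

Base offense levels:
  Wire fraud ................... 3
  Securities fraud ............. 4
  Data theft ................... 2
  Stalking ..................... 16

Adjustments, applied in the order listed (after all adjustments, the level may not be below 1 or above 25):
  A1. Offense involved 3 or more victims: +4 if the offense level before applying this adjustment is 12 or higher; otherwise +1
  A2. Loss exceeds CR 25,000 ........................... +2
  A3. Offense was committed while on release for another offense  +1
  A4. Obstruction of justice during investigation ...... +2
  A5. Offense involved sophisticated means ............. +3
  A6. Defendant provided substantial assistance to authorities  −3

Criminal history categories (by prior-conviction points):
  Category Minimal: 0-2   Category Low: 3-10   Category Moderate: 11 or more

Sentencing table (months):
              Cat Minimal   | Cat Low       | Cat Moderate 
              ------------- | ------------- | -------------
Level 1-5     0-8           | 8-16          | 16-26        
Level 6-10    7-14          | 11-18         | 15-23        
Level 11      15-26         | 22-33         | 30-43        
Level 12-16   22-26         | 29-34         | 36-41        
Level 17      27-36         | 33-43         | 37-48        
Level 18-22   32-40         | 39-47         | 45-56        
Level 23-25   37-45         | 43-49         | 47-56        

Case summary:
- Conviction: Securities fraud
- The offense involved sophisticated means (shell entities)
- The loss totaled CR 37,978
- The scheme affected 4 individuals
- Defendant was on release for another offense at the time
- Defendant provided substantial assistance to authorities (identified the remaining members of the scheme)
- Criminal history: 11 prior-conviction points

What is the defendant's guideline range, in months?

15-23 months

Base offense level for securities fraud: 4.
A1 applies (level before this adjustment is 4 < 12, so +1): 4 + 1 = 5.
A2 applies: 5 + 2 = 7.
A3 applies: 7 + 1 = 8.
A5 applies: 8 + 3 = 11.
A6 applies: 11 − 3 = 8.
Final offense level: 8.
Criminal history: 11 prior points → Category Moderate (11+).
Level 8 falls in the 6-10 band.
Grid: Level 6-10 × Category Moderate = 15-23 months.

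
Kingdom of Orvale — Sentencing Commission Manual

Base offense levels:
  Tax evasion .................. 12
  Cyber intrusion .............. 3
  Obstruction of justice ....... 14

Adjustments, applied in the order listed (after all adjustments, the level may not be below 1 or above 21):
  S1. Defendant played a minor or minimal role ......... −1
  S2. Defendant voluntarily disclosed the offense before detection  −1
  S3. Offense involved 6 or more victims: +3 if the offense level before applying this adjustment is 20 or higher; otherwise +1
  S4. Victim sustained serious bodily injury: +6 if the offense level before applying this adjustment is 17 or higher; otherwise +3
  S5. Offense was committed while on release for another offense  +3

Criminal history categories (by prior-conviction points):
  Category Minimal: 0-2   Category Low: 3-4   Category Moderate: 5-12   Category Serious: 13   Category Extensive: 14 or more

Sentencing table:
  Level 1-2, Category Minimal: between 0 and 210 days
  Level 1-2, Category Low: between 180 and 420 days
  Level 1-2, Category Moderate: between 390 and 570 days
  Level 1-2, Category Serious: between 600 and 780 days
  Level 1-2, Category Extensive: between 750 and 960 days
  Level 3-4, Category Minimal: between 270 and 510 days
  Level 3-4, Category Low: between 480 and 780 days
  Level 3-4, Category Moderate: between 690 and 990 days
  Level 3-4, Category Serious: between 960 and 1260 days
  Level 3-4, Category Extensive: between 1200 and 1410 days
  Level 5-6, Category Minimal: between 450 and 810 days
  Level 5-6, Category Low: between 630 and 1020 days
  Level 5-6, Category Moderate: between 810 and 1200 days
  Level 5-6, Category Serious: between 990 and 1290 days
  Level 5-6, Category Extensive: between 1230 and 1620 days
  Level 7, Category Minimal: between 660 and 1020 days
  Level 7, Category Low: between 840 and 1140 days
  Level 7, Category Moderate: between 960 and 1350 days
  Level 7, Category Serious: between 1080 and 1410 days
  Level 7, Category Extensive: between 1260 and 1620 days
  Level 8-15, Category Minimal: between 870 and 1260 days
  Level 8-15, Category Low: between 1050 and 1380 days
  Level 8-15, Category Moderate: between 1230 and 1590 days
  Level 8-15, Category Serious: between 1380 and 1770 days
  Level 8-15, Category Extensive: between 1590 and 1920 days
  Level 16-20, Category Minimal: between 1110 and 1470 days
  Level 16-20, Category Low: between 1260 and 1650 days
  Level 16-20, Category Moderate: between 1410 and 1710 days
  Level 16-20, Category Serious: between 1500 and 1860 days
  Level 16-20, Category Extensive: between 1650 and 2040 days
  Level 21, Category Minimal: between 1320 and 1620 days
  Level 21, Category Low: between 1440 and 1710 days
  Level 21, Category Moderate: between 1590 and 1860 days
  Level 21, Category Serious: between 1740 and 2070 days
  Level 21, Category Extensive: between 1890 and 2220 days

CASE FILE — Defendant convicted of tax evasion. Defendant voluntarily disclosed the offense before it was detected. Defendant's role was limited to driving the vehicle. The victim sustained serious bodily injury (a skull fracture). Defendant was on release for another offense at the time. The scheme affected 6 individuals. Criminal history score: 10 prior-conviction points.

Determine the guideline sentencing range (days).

1410-1710 days

Base offense level for tax evasion: 12.
S1 applies: 12 − 1 = 11.
S2 applies: 11 − 1 = 10.
S3 applies (level before this adjustment is 10 < 20, so +1): 10 + 1 = 11.
S4 applies (level before this adjustment is 11 < 17, so +3): 11 + 3 = 14.
S5 applies: 14 + 3 = 17.
Final offense level: 17.
Criminal history: 10 prior points → Category Moderate (5-12).
Level 17 falls in the 16-20 band.
Grid: Level 16-20 × Category Moderate = 1410-1710 days.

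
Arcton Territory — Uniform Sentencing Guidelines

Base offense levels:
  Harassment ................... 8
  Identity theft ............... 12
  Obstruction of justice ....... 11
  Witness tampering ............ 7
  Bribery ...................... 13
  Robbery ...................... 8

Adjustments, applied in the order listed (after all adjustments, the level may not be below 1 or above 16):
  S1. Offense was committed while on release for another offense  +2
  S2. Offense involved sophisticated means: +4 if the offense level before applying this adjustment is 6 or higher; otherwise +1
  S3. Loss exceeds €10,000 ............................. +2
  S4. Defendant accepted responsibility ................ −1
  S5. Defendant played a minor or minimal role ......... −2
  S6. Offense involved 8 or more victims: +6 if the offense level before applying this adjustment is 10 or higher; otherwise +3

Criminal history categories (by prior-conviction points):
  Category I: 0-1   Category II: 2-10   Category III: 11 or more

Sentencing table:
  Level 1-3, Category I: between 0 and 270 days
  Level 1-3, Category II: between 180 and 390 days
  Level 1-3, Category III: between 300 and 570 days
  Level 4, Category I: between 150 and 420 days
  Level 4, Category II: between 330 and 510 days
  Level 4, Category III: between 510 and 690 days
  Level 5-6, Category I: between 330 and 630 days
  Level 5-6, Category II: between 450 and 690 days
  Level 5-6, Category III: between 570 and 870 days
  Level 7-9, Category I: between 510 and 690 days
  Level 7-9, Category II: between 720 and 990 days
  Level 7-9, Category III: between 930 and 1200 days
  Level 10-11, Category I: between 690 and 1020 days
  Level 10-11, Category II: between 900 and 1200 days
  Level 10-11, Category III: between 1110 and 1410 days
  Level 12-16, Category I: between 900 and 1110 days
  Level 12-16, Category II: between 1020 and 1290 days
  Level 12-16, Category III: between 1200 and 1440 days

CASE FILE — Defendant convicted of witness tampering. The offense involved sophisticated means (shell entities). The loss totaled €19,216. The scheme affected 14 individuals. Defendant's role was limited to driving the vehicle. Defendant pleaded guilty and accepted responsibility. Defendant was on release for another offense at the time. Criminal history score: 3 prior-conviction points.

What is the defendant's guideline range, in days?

1020-1290 days

Base offense level for witness tampering: 7.
S1 applies: 7 + 2 = 9.
S2 applies (level before this adjustment is 9 ≥ 6, so +4): 9 + 4 = 13.
S3 applies: 13 + 2 = 15.
S4 applies: 15 − 1 = 14.
S5 applies: 14 − 2 = 12.
S6 applies (level before this adjustment is 12 ≥ 10, so +6): 12 + 6 = 18.
Level 18 exceeds the maximum of 16; capped at 16.
Final offense level: 16.
Criminal history: 3 prior points → Category II (2-10).
Level 16 falls in the 12-16 band.
Grid: Level 12-16 × Category II = 1020-1290 days.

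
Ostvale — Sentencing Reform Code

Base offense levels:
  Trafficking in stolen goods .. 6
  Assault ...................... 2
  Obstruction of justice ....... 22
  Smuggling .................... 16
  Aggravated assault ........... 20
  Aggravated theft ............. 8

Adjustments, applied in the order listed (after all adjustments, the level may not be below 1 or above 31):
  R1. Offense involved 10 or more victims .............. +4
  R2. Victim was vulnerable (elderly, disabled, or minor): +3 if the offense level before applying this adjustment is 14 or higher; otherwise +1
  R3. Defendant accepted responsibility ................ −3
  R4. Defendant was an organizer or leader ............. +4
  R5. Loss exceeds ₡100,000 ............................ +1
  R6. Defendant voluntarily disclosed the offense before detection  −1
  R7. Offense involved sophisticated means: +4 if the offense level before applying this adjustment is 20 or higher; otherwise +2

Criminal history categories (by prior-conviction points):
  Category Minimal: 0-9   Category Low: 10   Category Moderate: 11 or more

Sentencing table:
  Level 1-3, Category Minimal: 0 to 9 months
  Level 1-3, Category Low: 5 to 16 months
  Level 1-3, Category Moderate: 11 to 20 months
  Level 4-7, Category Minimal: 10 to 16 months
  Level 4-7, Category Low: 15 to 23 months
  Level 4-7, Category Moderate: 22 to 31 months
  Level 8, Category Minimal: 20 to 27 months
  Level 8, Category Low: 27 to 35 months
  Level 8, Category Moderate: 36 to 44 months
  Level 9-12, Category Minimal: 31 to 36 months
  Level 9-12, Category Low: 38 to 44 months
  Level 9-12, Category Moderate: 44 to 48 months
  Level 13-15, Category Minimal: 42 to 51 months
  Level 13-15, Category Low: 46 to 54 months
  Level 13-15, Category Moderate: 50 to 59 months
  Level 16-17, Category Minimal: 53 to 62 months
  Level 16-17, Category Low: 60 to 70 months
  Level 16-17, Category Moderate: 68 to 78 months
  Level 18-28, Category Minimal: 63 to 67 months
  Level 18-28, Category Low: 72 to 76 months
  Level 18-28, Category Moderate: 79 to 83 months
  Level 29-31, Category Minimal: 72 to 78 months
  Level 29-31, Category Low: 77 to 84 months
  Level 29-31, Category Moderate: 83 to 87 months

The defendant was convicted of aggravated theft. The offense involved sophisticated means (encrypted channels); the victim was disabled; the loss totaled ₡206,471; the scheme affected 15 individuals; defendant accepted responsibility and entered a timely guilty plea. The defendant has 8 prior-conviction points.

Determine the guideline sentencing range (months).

42-51 months

Base offense level for aggravated theft: 8.
R1 applies: 8 + 4 = 12.
R2 applies (level before this adjustment is 12 < 14, so +1): 12 + 1 = 13.
R3 applies: 13 − 3 = 10.
R4 does not apply.
R5 applies: 10 + 1 = 11.
R6 does not apply.
R7 applies (level before this adjustment is 11 < 20, so +2): 11 + 2 = 13.
Final offense level: 13.
Criminal history: 8 prior points → Category Minimal (0-9).
Level 13 falls in the 13-15 band.
Grid: Level 13-15 × Category Minimal = 42-51 months.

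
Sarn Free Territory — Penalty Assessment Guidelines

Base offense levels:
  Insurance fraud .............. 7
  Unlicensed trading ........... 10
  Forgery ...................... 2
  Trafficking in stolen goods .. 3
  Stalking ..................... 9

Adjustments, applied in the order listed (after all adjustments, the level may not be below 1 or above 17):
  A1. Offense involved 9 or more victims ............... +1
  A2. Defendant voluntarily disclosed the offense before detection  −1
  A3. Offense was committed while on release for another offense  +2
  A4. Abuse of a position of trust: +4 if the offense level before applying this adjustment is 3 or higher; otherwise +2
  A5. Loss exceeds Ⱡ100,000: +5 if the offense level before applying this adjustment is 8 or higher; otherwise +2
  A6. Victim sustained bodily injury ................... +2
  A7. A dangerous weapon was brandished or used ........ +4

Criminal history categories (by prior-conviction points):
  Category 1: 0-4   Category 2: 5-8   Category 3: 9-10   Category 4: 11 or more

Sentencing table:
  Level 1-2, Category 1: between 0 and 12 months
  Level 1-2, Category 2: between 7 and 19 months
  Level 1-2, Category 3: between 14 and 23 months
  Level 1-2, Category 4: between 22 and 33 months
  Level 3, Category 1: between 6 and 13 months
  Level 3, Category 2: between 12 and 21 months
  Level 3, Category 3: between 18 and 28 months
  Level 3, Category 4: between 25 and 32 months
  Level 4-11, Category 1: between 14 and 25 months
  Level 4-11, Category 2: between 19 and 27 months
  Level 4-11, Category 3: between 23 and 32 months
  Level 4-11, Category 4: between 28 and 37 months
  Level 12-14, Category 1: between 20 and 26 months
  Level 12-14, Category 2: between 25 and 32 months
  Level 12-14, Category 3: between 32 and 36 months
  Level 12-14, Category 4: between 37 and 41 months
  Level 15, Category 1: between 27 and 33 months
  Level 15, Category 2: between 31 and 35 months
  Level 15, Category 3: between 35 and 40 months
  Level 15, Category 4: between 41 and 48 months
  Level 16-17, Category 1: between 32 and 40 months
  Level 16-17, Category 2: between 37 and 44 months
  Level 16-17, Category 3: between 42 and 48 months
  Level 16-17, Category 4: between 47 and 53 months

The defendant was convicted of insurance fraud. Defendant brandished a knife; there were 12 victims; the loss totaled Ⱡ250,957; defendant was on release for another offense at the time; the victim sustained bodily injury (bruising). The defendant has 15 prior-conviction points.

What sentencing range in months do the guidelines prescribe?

47-53 months

Base offense level for insurance fraud: 7.
A1 applies: 7 + 1 = 8.
A3 applies: 8 + 2 = 10.
A5 applies (level before this adjustment is 10 ≥ 8, so +5): 10 + 5 = 15.
A6 applies: 15 + 2 = 17.
A7 applies: 17 + 4 = 21.
Level 21 exceeds the maximum of 17; capped at 17.
Final offense level: 17.
Criminal history: 15 prior points → Category 4 (11+).
Level 17 falls in the 16-17 band.
Grid: Level 16-17 × Category 4 = 47-53 months.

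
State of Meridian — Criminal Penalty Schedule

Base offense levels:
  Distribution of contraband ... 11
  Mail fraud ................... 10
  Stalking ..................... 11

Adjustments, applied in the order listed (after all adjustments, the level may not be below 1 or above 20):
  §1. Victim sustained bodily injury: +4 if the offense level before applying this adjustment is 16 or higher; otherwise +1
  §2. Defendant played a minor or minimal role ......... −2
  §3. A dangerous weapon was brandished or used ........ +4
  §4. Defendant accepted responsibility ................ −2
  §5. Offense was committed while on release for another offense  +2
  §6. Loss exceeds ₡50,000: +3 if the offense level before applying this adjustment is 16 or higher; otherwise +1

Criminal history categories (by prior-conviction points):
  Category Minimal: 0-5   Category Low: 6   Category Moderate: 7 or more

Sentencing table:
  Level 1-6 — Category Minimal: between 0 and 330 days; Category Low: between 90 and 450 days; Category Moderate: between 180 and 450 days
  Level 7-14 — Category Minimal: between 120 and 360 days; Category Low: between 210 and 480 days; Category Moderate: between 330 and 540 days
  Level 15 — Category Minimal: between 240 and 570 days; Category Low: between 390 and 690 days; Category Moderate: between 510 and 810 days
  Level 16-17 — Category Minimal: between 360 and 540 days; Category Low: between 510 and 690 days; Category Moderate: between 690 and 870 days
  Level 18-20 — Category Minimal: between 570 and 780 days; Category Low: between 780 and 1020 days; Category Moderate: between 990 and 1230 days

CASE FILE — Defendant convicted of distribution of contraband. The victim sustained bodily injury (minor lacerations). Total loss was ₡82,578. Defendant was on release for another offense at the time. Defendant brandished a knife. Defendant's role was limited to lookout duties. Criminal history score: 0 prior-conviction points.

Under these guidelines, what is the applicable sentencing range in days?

Base offense level for distribution of contraband: 11.
§1 applies (level before this adjustment is 11 < 16, so +1): 11 + 1 = 12.
§2 applies: 12 − 2 = 10.
§3 applies: 10 + 4 = 14.
§4 does not apply.
§5 applies: 14 + 2 = 16.
§6 applies (level before this adjustment is 16 ≥ 16, so +3): 16 + 3 = 19.
Final offense level: 19.
Criminal history: 0 prior points → Category Minimal (0-5).
Level 19 falls in the 18-20 band.
Grid: Level 18-20 × Category Minimal = 570-780 days.

570-780 days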